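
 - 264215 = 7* ( - 37745 )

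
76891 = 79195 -2304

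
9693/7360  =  1 +2333/7360 =1.32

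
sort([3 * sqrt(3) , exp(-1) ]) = [exp( - 1), 3 * sqrt(3 )]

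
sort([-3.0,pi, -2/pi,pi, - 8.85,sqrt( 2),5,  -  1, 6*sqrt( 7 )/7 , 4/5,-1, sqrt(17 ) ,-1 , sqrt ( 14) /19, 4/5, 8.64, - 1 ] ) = [ - 8.85, -3.0, - 1 ,-1 ,  -  1,-1, - 2/pi, sqrt(14) /19,  4/5, 4/5 , sqrt( 2), 6*sqrt(7)/7,pi,pi,sqrt(17 ), 5, 8.64]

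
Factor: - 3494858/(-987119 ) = 2^1 * 7^(-1) *83^( - 1 )*1699^( - 1 )*1747429^1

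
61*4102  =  250222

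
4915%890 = 465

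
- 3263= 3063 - 6326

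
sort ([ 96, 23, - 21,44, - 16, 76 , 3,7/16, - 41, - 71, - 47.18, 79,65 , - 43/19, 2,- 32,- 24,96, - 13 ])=[ - 71, - 47.18,-41, - 32, - 24, - 21, - 16, - 13, - 43/19 , 7/16,2,3,23,44,65, 76,79,96,96 ] 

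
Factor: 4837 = 7^1 * 691^1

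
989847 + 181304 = 1171151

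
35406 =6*5901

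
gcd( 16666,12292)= 2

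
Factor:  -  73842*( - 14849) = 2^1*3^1*31^2*397^1*479^1 = 1096479858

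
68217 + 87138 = 155355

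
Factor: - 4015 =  - 5^1*11^1*73^1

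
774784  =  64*12106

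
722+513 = 1235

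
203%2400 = 203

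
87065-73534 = 13531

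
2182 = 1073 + 1109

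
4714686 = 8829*534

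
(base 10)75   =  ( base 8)113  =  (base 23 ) 36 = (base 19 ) 3i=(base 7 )135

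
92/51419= 92/51419 = 0.00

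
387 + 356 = 743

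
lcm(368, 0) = 0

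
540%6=0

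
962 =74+888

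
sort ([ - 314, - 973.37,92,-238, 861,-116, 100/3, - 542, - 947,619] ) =[  -  973.37,-947,-542, - 314,- 238,-116,100/3, 92, 619, 861 ]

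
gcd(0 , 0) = 0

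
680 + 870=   1550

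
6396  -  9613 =  -  3217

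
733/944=733/944 = 0.78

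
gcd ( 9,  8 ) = 1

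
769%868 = 769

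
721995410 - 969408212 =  - 247412802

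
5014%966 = 184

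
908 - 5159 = -4251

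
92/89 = 1 + 3/89 = 1.03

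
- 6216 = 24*( - 259)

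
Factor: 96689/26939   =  3119/869 = 11^( - 1) * 79^ (-1)*3119^1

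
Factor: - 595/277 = - 5^1*7^1*17^1*277^(-1)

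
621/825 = 207/275 = 0.75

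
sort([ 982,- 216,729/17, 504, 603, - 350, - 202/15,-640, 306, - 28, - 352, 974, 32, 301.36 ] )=[ - 640, - 352, - 350, - 216, - 28, - 202/15, 32,729/17, 301.36, 306, 504,603,  974, 982 ] 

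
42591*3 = 127773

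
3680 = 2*1840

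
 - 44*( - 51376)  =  2260544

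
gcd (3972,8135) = 1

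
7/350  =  1/50= 0.02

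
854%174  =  158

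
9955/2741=3  +  1732/2741=3.63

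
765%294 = 177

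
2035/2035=1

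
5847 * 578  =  3379566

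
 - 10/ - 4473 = 10/4473=0.00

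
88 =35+53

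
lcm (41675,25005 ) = 125025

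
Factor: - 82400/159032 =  - 100/193 = - 2^2*5^2*193^( - 1) 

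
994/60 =497/30 = 16.57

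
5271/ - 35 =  -151 + 2/5 = - 150.60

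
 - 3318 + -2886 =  - 6204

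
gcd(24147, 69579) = 9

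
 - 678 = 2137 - 2815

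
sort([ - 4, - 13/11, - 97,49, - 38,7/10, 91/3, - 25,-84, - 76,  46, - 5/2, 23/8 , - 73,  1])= [ - 97,-84, - 76, - 73, - 38,-25 , - 4, - 5/2, - 13/11, 7/10, 1, 23/8, 91/3, 46, 49 ]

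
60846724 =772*78817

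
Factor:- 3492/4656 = -2^ ( - 2 )*3^1 = - 3/4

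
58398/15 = 3893  +  1/5 = 3893.20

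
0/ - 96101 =0/1 = -  0.00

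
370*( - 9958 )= - 3684460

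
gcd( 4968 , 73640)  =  8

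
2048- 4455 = -2407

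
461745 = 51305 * 9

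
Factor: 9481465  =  5^1*7^1*270899^1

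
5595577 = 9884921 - 4289344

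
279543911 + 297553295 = 577097206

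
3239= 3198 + 41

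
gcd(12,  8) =4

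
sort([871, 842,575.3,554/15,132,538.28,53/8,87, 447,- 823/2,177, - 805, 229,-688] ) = [  -  805, - 688,-823/2, 53/8,554/15,87,132,177,229, 447,538.28, 575.3,842 , 871]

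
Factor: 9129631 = 7^3*43^1*619^1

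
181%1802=181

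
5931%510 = 321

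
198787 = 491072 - 292285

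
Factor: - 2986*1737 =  - 5186682 = - 2^1*3^2*193^1*1493^1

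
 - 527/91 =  - 527/91 = - 5.79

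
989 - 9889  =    -  8900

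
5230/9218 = 2615/4609 = 0.57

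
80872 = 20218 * 4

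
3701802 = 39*94918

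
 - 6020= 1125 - 7145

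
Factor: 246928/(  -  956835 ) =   -  2^4*3^( - 2)* 5^ ( - 1)*23^1*61^1*1933^ (  -  1) = - 22448/86985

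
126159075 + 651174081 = 777333156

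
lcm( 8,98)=392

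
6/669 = 2/223 = 0.01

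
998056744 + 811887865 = 1809944609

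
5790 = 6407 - 617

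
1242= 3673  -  2431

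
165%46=27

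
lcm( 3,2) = 6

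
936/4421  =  936/4421 = 0.21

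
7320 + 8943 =16263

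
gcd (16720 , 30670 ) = 10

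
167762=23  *7294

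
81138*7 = 567966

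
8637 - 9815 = -1178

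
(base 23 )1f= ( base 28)1A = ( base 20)1I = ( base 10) 38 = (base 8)46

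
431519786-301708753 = 129811033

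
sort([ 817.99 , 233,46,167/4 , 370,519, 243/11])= [243/11, 167/4, 46, 233, 370,519  ,  817.99]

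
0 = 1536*0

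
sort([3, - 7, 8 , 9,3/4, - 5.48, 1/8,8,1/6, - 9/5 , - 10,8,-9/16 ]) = [ - 10, - 7 , - 5.48 , - 9/5, - 9/16,  1/8,  1/6, 3/4, 3, 8 , 8, 8, 9]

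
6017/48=125 + 17/48 =125.35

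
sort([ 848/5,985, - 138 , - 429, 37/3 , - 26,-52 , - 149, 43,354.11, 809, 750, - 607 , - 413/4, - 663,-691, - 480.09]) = [ - 691 , - 663, - 607,-480.09, - 429, - 149, - 138,- 413/4 ,-52,  -  26,37/3, 43,848/5 , 354.11 , 750, 809,  985] 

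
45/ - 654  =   - 15/218 = - 0.07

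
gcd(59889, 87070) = 1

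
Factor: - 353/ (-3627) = 3^(  -  2 )*13^( - 1)*31^ ( - 1 )*353^1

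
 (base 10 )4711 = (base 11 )35A3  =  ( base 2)1001001100111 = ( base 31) 4RU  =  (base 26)6P5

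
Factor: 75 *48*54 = 2^5*3^5*5^2= 194400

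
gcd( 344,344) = 344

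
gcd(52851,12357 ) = 3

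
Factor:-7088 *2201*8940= -139470150720 =-2^6*3^1*5^1*31^1* 71^1*149^1 *443^1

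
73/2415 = 73/2415 = 0.03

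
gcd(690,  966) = 138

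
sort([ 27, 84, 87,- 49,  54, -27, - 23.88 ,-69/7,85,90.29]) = [  -  49, - 27, - 23.88,- 69/7,27,54,84,85,87, 90.29]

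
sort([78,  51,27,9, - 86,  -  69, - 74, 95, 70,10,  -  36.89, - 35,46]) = [ - 86,-74, - 69,-36.89, - 35,9,10,27,46,51 , 70,  78,95]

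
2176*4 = 8704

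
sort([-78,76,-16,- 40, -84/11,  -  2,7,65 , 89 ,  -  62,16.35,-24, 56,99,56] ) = [  -  78,-62,-40, - 24,  -  16,-84/11, - 2,7  ,  16.35,56,56, 65,76 , 89,99] 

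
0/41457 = 0 = 0.00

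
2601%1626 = 975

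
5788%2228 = 1332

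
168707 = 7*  24101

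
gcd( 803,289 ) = 1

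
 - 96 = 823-919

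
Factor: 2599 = 23^1*113^1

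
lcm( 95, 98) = 9310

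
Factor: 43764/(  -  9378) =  - 14/3  =  - 2^1*3^( - 1)*7^1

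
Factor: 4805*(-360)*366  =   - 633106800= -2^4*3^3*5^2*31^2*61^1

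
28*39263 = 1099364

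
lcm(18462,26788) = 1366188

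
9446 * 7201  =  68020646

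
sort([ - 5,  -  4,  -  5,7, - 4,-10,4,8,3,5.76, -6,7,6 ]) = [ - 10, - 6, - 5,- 5,-4,  -  4 , 3, 4, 5.76,6,7,7, 8]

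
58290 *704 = 41036160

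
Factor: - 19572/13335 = - 2^2*5^(-1)*127^( - 1 )*233^1 = - 932/635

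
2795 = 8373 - 5578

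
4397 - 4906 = -509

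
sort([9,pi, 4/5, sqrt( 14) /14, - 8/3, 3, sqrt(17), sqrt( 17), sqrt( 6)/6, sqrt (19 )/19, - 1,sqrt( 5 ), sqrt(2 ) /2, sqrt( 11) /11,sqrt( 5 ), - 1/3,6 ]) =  [ - 8/3, - 1, - 1/3, sqrt( 19 )/19,sqrt( 14 ) /14, sqrt( 11 )/11, sqrt (6 )/6,sqrt( 2 )/2,4/5, sqrt( 5 ),sqrt( 5),3, pi, sqrt(17 ),sqrt ( 17 ),6,9 ] 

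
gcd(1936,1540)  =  44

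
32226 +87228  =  119454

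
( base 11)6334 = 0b10000011000010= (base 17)1c05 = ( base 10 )8386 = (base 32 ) 862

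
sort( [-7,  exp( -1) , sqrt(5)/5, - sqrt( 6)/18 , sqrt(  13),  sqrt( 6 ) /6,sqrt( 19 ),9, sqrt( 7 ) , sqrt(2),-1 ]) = [ - 7, - 1, - sqrt( 6)/18,exp( - 1 ), sqrt ( 6)/6,sqrt( 5)/5,sqrt(2 ), sqrt(7 ),sqrt( 13), sqrt( 19), 9]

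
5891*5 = 29455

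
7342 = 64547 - 57205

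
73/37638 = 73/37638 = 0.00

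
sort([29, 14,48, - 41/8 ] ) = [ - 41/8,  14, 29, 48]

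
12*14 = 168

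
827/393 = 2+41/393= 2.10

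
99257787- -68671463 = 167929250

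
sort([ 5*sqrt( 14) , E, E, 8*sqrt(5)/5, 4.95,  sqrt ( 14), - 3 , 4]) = [ - 3,E , E,8*sqrt( 5)/5,sqrt( 14), 4,4.95,5*sqrt( 14)]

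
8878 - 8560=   318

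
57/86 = 57/86   =  0.66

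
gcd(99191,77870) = 1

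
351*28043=9843093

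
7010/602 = 11+194/301 = 11.64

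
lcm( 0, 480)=0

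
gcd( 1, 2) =1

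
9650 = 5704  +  3946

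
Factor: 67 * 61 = 4087 = 61^1*67^1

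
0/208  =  0= 0.00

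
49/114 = 49/114 = 0.43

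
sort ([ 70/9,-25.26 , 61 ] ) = [ -25.26,70/9,  61] 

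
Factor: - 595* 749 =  - 445655= -5^1 * 7^2*17^1*107^1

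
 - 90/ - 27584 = 45/13792 = 0.00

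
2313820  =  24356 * 95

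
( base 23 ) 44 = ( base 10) 96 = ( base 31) 33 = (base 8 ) 140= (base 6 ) 240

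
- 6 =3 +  - 9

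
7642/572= 13 + 103/286 = 13.36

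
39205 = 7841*5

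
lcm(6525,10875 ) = 32625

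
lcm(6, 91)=546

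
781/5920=781/5920= 0.13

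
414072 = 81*5112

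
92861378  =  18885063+73976315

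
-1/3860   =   -1 + 3859/3860  =  - 0.00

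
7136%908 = 780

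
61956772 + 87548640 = 149505412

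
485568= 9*53952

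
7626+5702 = 13328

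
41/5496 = 41/5496 = 0.01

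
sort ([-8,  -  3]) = [ -8, - 3]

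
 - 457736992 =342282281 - 800019273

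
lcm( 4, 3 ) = 12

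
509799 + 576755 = 1086554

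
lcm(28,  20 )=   140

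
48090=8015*6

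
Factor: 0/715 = 0^1=0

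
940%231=16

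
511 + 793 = 1304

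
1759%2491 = 1759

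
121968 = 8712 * 14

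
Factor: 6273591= 3^1*19^1*110063^1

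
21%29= 21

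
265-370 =  -  105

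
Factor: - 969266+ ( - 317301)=  -  137^1*9391^1=-1286567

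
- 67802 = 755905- 823707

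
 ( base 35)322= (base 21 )8a9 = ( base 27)53L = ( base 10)3747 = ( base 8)7243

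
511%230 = 51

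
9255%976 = 471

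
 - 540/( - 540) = 1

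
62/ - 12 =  - 31/6= - 5.17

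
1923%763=397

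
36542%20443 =16099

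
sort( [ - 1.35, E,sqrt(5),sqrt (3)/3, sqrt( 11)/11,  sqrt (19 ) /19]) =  [-1.35,sqrt( 19)/19,sqrt( 11)/11,  sqrt( 3)/3,sqrt( 5 ), E]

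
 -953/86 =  - 953/86 =- 11.08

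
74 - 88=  - 14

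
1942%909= 124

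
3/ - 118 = -1 + 115/118 = -0.03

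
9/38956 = 9/38956 = 0.00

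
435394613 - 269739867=165654746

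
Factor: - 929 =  - 929^1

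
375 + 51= 426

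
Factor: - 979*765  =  -748935 = - 3^2*5^1*11^1*17^1*89^1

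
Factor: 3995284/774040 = 998821/193510=2^ ( - 1) * 5^( - 1 )*23^1*37^(- 1)* 523^(-1)*43427^1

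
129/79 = 129/79  =  1.63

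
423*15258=6454134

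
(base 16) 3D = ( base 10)61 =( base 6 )141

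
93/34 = 2+25/34 = 2.74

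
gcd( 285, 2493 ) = 3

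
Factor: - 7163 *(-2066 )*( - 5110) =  - 2^2*5^1*7^1*13^1 * 19^1*29^1*73^1*1033^1 = - 75621653380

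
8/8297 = 8/8297=0.00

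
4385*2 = 8770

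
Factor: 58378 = 2^1*17^2*101^1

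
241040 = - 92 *( - 2620 )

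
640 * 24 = 15360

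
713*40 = 28520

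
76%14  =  6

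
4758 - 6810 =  - 2052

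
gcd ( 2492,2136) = 356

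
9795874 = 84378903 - 74583029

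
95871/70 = 95871/70 = 1369.59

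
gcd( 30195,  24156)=6039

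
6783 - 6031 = 752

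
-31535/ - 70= 450 + 1/2 = 450.50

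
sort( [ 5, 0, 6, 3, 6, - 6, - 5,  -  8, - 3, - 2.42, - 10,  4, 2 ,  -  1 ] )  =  [-10,- 8, - 6 , - 5,  -  3, - 2.42, - 1, 0,2,  3,4,5, 6, 6]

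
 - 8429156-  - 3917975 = -4511181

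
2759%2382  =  377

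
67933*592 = 40216336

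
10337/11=10337/11 = 939.73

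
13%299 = 13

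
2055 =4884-2829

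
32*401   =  12832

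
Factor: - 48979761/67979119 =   -  3^1*13^( - 1)*157^1*1091^(  -  1 )  *  4793^ ( - 1 )*103991^1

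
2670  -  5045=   -  2375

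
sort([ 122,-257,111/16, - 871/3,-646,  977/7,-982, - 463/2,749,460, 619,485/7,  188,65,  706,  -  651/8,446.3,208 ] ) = [ - 982, - 646,-871/3, - 257, - 463/2,-651/8, 111/16,65,485/7,122,977/7,  188,208, 446.3,460,619, 706, 749 ]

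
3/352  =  3/352  =  0.01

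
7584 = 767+6817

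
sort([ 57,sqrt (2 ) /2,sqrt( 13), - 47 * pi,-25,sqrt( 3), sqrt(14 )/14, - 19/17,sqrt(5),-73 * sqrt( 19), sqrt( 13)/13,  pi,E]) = [-73*sqrt(19), - 47*pi,-25, -19/17,  sqrt ( 14)/14,sqrt( 13)/13, sqrt( 2 ) /2,sqrt(3 ),sqrt(5 ),E, pi,  sqrt(13), 57 ]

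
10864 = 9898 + 966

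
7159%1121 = 433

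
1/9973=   1/9973 = 0.00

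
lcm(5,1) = 5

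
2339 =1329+1010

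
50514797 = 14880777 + 35634020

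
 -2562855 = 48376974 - 50939829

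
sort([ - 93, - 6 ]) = [ - 93, - 6]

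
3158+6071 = 9229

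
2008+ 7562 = 9570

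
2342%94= 86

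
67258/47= 1431 + 1/47 = 1431.02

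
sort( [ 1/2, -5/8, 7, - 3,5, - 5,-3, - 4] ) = [ - 5,-4 , - 3, - 3, - 5/8,1/2, 5, 7]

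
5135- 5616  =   - 481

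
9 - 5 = 4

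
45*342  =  15390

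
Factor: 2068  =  2^2*11^1*47^1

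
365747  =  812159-446412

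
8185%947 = 609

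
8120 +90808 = 98928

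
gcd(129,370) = 1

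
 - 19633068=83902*( - 234)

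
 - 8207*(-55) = 451385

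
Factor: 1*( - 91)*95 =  - 8645 = -5^1*7^1* 13^1 * 19^1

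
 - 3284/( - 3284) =1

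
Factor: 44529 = 3^1 * 14843^1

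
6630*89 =590070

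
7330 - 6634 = 696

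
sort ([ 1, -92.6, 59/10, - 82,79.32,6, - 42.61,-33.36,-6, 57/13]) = [-92.6, - 82,  -  42.61, - 33.36,  -  6, 1, 57/13, 59/10,  6, 79.32]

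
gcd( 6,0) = 6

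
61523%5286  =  3377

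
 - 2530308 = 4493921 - 7024229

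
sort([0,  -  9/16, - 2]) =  [-2, - 9/16,0]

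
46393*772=35815396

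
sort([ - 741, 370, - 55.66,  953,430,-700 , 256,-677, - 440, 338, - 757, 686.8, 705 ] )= [-757, - 741,-700,-677,  -  440, - 55.66,256, 338,370, 430,686.8, 705, 953]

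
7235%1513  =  1183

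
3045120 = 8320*366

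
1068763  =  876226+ 192537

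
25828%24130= 1698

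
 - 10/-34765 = 2/6953=0.00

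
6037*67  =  404479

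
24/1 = 24 =24.00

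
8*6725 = 53800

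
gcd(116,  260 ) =4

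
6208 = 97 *64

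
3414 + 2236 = 5650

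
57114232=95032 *601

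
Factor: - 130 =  - 2^1*5^1  *  13^1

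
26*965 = 25090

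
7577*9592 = 72678584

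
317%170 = 147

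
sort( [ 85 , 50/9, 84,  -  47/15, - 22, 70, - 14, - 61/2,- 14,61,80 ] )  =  [-61/2,  -  22 , - 14, - 14, - 47/15, 50/9,61, 70  ,  80, 84,85 ] 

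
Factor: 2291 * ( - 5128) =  - 11748248 = - 2^3*29^1*79^1 * 641^1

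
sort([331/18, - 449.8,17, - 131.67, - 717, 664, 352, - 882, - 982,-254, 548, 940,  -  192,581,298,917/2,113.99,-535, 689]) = [ - 982, - 882, -717,-535, - 449.8,-254,-192, - 131.67, 17  ,  331/18,113.99,  298, 352, 917/2,548,581 , 664, 689, 940 ] 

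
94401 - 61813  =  32588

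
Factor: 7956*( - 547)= - 4351932  =  - 2^2*3^2*13^1*17^1*547^1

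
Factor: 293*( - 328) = - 96104=- 2^3*41^1*293^1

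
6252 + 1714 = 7966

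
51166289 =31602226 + 19564063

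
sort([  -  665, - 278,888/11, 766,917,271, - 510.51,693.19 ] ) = [ - 665, - 510.51,- 278, 888/11,271,693.19,766,917]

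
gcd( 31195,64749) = 1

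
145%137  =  8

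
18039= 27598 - 9559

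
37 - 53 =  - 16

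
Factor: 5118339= 3^1 *1706113^1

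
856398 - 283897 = 572501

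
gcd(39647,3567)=41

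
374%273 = 101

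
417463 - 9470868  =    -  9053405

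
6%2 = 0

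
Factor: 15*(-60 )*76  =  - 2^4 *3^2  *5^2*19^1= - 68400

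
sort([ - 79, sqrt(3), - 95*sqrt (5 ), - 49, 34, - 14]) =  [  -  95*sqrt(5), - 79,  -  49, - 14,sqrt( 3), 34 ]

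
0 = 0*47365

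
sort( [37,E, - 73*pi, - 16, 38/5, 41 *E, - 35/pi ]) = [-73 *pi, - 16,- 35/pi,E, 38/5,  37 , 41*E]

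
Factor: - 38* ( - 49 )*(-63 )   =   - 2^1*3^2*7^3  *  19^1  =  - 117306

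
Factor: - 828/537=  -  276/179 = - 2^2*3^1*23^1*179^( - 1) 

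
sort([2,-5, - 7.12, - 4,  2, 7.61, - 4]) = [ - 7.12, - 5, - 4, - 4, 2,2, 7.61]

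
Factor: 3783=3^1 *13^1*97^1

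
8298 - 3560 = 4738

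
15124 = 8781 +6343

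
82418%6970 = 5748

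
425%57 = 26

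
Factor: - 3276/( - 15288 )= 3/14 =2^( - 1 )*3^1*7^( - 1)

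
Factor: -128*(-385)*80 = 3942400 = 2^11*5^2*7^1*11^1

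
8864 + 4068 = 12932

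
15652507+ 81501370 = 97153877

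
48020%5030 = 2750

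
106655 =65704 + 40951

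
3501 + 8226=11727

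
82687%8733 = 4090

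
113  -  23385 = -23272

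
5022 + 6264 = 11286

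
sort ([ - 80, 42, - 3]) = [ - 80, - 3  ,  42] 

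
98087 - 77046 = 21041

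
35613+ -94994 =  - 59381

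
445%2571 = 445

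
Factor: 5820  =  2^2*3^1*5^1*97^1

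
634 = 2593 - 1959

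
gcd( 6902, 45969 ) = 7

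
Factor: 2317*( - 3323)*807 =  - 3^1*7^1*269^1 *331^1 *3323^1 = - 6213408537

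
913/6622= 83/602 = 0.14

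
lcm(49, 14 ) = 98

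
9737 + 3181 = 12918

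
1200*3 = 3600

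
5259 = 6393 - 1134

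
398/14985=398/14985 = 0.03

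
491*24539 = 12048649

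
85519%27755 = 2254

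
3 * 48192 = 144576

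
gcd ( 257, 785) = 1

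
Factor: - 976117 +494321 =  - 2^2*7^1*17207^1 = - 481796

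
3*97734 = 293202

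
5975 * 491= 2933725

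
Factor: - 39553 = -37^1*1069^1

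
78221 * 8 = 625768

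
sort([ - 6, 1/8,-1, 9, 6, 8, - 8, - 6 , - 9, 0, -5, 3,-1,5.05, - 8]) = [ - 9, - 8, - 8, - 6, - 6, - 5, - 1, - 1,0, 1/8, 3, 5.05, 6 , 8, 9]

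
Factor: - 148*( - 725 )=107300 = 2^2*5^2*29^1*37^1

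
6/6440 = 3/3220 =0.00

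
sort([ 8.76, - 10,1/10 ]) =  [-10,  1/10,8.76]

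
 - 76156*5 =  - 380780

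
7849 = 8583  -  734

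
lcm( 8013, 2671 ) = 8013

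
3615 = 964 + 2651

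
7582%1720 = 702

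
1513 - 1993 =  - 480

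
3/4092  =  1/1364 = 0.00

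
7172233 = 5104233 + 2068000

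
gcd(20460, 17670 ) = 930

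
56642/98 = 28321/49 = 577.98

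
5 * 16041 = 80205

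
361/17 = 361/17= 21.24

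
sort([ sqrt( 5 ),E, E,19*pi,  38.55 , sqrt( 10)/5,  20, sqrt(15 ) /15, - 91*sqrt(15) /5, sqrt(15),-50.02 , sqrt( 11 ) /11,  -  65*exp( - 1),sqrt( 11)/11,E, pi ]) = [ - 91 *sqrt(15 )/5, - 50.02,  -  65*exp( - 1 ) , sqrt(15)/15, sqrt( 11) /11,  sqrt( 11) /11,sqrt(10 ) /5, sqrt( 5) , E,E,E, pi , sqrt(15 ),20,38.55, 19*pi ] 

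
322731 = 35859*9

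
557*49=27293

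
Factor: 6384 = 2^4*3^1 * 7^1*19^1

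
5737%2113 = 1511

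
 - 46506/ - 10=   23253/5=4650.60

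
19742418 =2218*8901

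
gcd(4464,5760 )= 144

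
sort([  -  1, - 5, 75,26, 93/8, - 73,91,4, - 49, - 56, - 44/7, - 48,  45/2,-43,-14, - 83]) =[ - 83,-73,  -  56,  -  49, - 48 , - 43,  -  14, - 44/7, - 5,-1, 4,93/8, 45/2,26, 75,91] 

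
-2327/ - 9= 258 + 5/9 =258.56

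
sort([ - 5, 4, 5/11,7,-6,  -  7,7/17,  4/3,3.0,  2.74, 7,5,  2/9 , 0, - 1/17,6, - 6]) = [ - 7, - 6, - 6,-5, - 1/17,  0,2/9,7/17,5/11,4/3,  2.74,3.0,4, 5 , 6,7,  7]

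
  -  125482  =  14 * ( - 8963 )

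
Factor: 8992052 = 2^2*2248013^1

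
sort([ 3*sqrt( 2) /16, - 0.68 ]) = [ - 0.68,3*sqrt( 2 ) /16]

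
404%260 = 144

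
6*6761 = 40566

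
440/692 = 110/173 = 0.64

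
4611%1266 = 813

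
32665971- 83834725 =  - 51168754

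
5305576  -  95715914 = -90410338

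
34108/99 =344 + 52/99 = 344.53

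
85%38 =9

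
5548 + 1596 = 7144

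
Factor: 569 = 569^1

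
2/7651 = 2/7651 = 0.00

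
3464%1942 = 1522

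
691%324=43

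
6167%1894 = 485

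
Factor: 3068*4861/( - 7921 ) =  - 14913548/7921 = - 2^2 * 13^1*59^1*89^( -2 )*4861^1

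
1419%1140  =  279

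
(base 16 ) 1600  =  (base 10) 5632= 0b1011000000000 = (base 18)h6g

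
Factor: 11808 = 2^5*3^2 * 41^1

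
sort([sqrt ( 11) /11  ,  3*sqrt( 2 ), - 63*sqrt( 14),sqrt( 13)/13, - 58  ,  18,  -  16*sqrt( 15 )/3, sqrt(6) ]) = [-63  *  sqrt(14), - 58,- 16*sqrt( 15)/3,sqrt( 13 ) /13, sqrt(11)/11,sqrt( 6 ), 3*sqrt(2 ), 18]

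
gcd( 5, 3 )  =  1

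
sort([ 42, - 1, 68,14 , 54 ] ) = [ - 1,14,  42,54,68 ]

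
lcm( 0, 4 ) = 0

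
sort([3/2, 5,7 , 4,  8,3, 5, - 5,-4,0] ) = [-5,  -  4, 0,3/2,  3,4,5,5,7, 8]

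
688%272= 144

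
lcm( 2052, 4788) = 14364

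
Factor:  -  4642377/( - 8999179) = 3^1*7^ ( - 1 )*17^1*19^ ( - 1 )*71^( - 1)*227^1*401^1*953^ (-1)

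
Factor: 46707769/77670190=2^( - 1)*5^(  -  1)*13^ ( - 1)*31^ ( - 1 )*479^1*19273^ ( - 1)*97511^1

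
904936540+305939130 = 1210875670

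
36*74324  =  2675664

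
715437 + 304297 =1019734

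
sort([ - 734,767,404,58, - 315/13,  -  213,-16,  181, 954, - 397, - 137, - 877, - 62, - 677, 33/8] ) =[-877, - 734, - 677, - 397, - 213, - 137, - 62, - 315/13, - 16,  33/8, 58 , 181,404 , 767,  954]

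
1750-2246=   -496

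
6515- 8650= - 2135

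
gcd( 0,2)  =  2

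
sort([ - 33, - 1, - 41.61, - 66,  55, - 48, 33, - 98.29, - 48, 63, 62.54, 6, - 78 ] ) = [ - 98.29, - 78, - 66, - 48, - 48, - 41.61,-33, - 1,6,  33, 55, 62.54, 63]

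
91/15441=91/15441= 0.01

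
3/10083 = 1/3361 = 0.00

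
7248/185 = 7248/185 =39.18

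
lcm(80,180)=720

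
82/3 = 82/3= 27.33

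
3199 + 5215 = 8414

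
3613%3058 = 555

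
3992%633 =194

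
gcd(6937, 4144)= 7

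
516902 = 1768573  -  1251671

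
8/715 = 8/715= 0.01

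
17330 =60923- 43593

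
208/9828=4/189= 0.02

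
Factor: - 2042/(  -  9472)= 1021/4736 = 2^( - 7 )*37^(- 1 )*1021^1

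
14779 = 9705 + 5074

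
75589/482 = 75589/482=156.82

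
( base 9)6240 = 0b1000111011100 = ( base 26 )6jm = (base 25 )77M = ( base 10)4572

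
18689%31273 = 18689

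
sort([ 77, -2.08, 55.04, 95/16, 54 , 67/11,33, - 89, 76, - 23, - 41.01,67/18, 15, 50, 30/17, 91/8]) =[ - 89,-41.01, - 23, - 2.08 , 30/17, 67/18, 95/16,67/11, 91/8, 15, 33 , 50 , 54, 55.04,  76 , 77]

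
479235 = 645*743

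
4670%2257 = 156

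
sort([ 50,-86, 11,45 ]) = [-86,11 , 45,50] 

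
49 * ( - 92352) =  - 4525248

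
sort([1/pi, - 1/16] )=[ - 1/16,1/pi] 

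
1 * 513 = 513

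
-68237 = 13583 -81820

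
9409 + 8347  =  17756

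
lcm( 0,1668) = 0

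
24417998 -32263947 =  - 7845949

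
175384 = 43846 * 4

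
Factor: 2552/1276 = 2^1=2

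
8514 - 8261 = 253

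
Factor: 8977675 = 5^2 * 7^1*29^2 * 61^1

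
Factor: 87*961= 3^1 * 29^1*31^2 = 83607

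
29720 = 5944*5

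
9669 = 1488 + 8181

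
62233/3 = 20744 + 1/3 = 20744.33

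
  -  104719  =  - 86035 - 18684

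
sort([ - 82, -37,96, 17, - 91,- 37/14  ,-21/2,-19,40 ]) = [-91, - 82 , - 37 , - 19 ,-21/2,-37/14,17,40, 96] 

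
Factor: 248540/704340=3^( - 2)  *7^( - 1)*13^ ( - 1)* 17^2 = 289/819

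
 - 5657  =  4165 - 9822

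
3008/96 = 94/3= 31.33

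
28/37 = 28/37  =  0.76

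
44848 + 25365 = 70213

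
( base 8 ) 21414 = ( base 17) 1e0d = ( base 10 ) 8972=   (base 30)9t2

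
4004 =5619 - 1615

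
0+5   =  5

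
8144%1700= 1344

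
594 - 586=8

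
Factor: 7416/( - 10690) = -2^2 * 3^2*5^(-1 )*103^1 * 1069^( - 1) = -  3708/5345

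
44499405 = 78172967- 33673562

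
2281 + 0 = 2281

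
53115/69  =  17705/23 = 769.78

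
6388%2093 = 109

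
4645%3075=1570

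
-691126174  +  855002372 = 163876198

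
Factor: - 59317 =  - 23^1*2579^1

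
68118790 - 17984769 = 50134021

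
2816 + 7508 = 10324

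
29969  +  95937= 125906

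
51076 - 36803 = 14273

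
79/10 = 79/10 = 7.90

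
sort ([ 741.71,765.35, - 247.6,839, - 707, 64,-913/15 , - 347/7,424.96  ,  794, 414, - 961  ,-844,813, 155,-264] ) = [ - 961, - 844, - 707, - 264, - 247.6, - 913/15, - 347/7, 64,155,414,424.96,741.71, 765.35, 794, 813,839 ]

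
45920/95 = 483 + 7/19 = 483.37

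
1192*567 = 675864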